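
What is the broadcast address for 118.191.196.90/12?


Network: 118.176.0.0/12
Host bits = 20
Set all host bits to 1:
Broadcast: 118.191.255.255


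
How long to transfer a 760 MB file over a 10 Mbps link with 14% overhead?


Effective throughput = 10 * (1 - 14/100) = 8.6 Mbps
File size in Mb = 760 * 8 = 6080 Mb
Time = 6080 / 8.6
Time = 706.9767 seconds


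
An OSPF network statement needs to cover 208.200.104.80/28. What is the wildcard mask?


Subnet mask: 255.255.255.240
Wildcard = 255.255.255.255 - subnet mask
255 - 255 = 0
255 - 255 = 0
255 - 255 = 0
255 - 240 = 15
Wildcard: 0.0.0.15


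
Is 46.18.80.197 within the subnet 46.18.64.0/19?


Subnet network: 46.18.64.0
Test IP AND mask: 46.18.64.0
Yes, 46.18.80.197 is in 46.18.64.0/19


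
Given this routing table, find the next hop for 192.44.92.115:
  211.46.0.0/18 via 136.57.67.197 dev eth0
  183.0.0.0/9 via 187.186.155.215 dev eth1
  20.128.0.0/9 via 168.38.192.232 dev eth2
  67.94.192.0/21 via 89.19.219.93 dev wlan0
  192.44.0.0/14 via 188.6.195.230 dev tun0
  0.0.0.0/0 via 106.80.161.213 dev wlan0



Longest prefix match for 192.44.92.115:
  /18 211.46.0.0: no
  /9 183.0.0.0: no
  /9 20.128.0.0: no
  /21 67.94.192.0: no
  /14 192.44.0.0: MATCH
  /0 0.0.0.0: MATCH
Selected: next-hop 188.6.195.230 via tun0 (matched /14)


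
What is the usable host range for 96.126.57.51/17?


Network: 96.126.0.0
Broadcast: 96.126.127.255
First usable = network + 1
Last usable = broadcast - 1
Range: 96.126.0.1 to 96.126.127.254


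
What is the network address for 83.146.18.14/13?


IP:   01010011.10010010.00010010.00001110
Mask: 11111111.11111000.00000000.00000000
AND operation:
Net:  01010011.10010000.00000000.00000000
Network: 83.144.0.0/13


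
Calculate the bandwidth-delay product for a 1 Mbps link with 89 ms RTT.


BDP = bandwidth * RTT
= 1 Mbps * 89 ms
= 1 * 1e6 * 89 / 1000 bits
= 89000 bits
= 11125 bytes
= 10.8643 KB
BDP = 89000 bits (11125 bytes)


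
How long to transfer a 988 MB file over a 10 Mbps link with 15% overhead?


Effective throughput = 10 * (1 - 15/100) = 8.5 Mbps
File size in Mb = 988 * 8 = 7904 Mb
Time = 7904 / 8.5
Time = 929.8824 seconds


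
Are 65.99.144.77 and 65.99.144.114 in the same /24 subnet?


Mask: 255.255.255.0
65.99.144.77 AND mask = 65.99.144.0
65.99.144.114 AND mask = 65.99.144.0
Yes, same subnet (65.99.144.0)


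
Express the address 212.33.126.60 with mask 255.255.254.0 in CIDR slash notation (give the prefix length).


Binary: 11111111.11111111.11111110.00000000
Count leading 1s
Prefix: /23


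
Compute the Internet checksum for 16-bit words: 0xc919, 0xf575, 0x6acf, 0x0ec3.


Sum all words (with carry folding):
+ 0xc919 = 0xc919
+ 0xf575 = 0xbe8f
+ 0x6acf = 0x295f
+ 0x0ec3 = 0x3822
One's complement: ~0x3822
Checksum = 0xc7dd


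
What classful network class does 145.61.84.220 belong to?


First octet: 145
Binary: 10010001
10xxxxxx -> Class B (128-191)
Class B, default mask 255.255.0.0 (/16)


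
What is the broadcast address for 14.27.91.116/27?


Network: 14.27.91.96/27
Host bits = 5
Set all host bits to 1:
Broadcast: 14.27.91.127


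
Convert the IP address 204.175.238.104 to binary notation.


204 = 11001100
175 = 10101111
238 = 11101110
104 = 01101000
Binary: 11001100.10101111.11101110.01101000


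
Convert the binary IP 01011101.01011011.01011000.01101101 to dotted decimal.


01011101 = 93
01011011 = 91
01011000 = 88
01101101 = 109
IP: 93.91.88.109


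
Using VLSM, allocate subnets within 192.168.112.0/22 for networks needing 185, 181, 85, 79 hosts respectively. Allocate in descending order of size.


185 hosts -> /24 (254 usable): 192.168.112.0/24
181 hosts -> /24 (254 usable): 192.168.113.0/24
85 hosts -> /25 (126 usable): 192.168.114.0/25
79 hosts -> /25 (126 usable): 192.168.114.128/25
Allocation: 192.168.112.0/24 (185 hosts, 254 usable); 192.168.113.0/24 (181 hosts, 254 usable); 192.168.114.0/25 (85 hosts, 126 usable); 192.168.114.128/25 (79 hosts, 126 usable)


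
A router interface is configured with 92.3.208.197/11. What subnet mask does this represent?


/11 means 11 network bits, 21 host bits
Binary: 11111111111000000000000000000000
Mask: 255.224.0.0


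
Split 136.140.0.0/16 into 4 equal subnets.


New prefix = 16 + 2 = 18
Each subnet has 16384 addresses
  136.140.0.0/18
  136.140.64.0/18
  136.140.128.0/18
  136.140.192.0/18
Subnets: 136.140.0.0/18, 136.140.64.0/18, 136.140.128.0/18, 136.140.192.0/18


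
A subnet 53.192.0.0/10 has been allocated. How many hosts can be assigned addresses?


Host bits = 32 - 10 = 22
Total addresses = 2^22 = 4194304
Usable = total - 2 (network and broadcast)
Usable hosts: 4194302


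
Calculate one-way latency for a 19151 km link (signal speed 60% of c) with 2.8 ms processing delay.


Speed = 0.6 * 3e5 km/s = 180000 km/s
Propagation delay = 19151 / 180000 = 0.1064 s = 106.3944 ms
Processing delay = 2.8 ms
Total one-way latency = 109.1944 ms


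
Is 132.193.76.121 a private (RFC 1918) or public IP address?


RFC 1918 private ranges:
  10.0.0.0/8 (10.0.0.0 - 10.255.255.255)
  172.16.0.0/12 (172.16.0.0 - 172.31.255.255)
  192.168.0.0/16 (192.168.0.0 - 192.168.255.255)
Public (not in any RFC 1918 range)


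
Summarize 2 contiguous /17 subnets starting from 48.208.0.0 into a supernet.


Original prefix: /17
Number of subnets: 2 = 2^1
New prefix = 17 - 1 = 16
Supernet: 48.208.0.0/16


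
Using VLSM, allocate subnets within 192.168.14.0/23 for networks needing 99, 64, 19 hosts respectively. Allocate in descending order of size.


99 hosts -> /25 (126 usable): 192.168.14.0/25
64 hosts -> /25 (126 usable): 192.168.14.128/25
19 hosts -> /27 (30 usable): 192.168.15.0/27
Allocation: 192.168.14.0/25 (99 hosts, 126 usable); 192.168.14.128/25 (64 hosts, 126 usable); 192.168.15.0/27 (19 hosts, 30 usable)


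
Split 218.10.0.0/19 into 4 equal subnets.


New prefix = 19 + 2 = 21
Each subnet has 2048 addresses
  218.10.0.0/21
  218.10.8.0/21
  218.10.16.0/21
  218.10.24.0/21
Subnets: 218.10.0.0/21, 218.10.8.0/21, 218.10.16.0/21, 218.10.24.0/21


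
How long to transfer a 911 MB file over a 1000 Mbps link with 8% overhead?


Effective throughput = 1000 * (1 - 8/100) = 920 Mbps
File size in Mb = 911 * 8 = 7288 Mb
Time = 7288 / 920
Time = 7.9217 seconds


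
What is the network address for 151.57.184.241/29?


IP:   10010111.00111001.10111000.11110001
Mask: 11111111.11111111.11111111.11111000
AND operation:
Net:  10010111.00111001.10111000.11110000
Network: 151.57.184.240/29


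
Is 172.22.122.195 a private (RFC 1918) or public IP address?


RFC 1918 private ranges:
  10.0.0.0/8 (10.0.0.0 - 10.255.255.255)
  172.16.0.0/12 (172.16.0.0 - 172.31.255.255)
  192.168.0.0/16 (192.168.0.0 - 192.168.255.255)
Private (in 172.16.0.0/12)


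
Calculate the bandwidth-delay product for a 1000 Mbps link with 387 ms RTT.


BDP = bandwidth * RTT
= 1000 Mbps * 387 ms
= 1000 * 1e6 * 387 / 1000 bits
= 387000000 bits
= 48375000 bytes
= 47241.2109 KB
BDP = 387000000 bits (48375000 bytes)


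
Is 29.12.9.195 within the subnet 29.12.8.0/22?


Subnet network: 29.12.8.0
Test IP AND mask: 29.12.8.0
Yes, 29.12.9.195 is in 29.12.8.0/22


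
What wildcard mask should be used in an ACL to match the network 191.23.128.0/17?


Subnet mask: 255.255.128.0
Wildcard = 255.255.255.255 - subnet mask
255 - 255 = 0
255 - 255 = 0
255 - 128 = 127
255 - 0 = 255
Wildcard: 0.0.127.255


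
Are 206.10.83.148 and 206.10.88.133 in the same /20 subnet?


Mask: 255.255.240.0
206.10.83.148 AND mask = 206.10.80.0
206.10.88.133 AND mask = 206.10.80.0
Yes, same subnet (206.10.80.0)


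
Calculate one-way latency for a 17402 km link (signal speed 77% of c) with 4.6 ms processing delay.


Speed = 0.77 * 3e5 km/s = 231000 km/s
Propagation delay = 17402 / 231000 = 0.0753 s = 75.3333 ms
Processing delay = 4.6 ms
Total one-way latency = 79.9333 ms


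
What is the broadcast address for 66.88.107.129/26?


Network: 66.88.107.128/26
Host bits = 6
Set all host bits to 1:
Broadcast: 66.88.107.191


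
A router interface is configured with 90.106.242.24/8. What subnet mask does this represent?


/8 means 8 network bits, 24 host bits
Binary: 11111111000000000000000000000000
Mask: 255.0.0.0


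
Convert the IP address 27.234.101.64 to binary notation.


27 = 00011011
234 = 11101010
101 = 01100101
64 = 01000000
Binary: 00011011.11101010.01100101.01000000


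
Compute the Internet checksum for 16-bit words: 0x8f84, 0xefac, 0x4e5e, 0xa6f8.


Sum all words (with carry folding):
+ 0x8f84 = 0x8f84
+ 0xefac = 0x7f31
+ 0x4e5e = 0xcd8f
+ 0xa6f8 = 0x7488
One's complement: ~0x7488
Checksum = 0x8b77


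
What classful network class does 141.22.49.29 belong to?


First octet: 141
Binary: 10001101
10xxxxxx -> Class B (128-191)
Class B, default mask 255.255.0.0 (/16)


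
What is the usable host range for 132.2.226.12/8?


Network: 132.0.0.0
Broadcast: 132.255.255.255
First usable = network + 1
Last usable = broadcast - 1
Range: 132.0.0.1 to 132.255.255.254


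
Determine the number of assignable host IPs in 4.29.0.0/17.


Host bits = 32 - 17 = 15
Total addresses = 2^15 = 32768
Usable = total - 2 (network and broadcast)
Usable hosts: 32766


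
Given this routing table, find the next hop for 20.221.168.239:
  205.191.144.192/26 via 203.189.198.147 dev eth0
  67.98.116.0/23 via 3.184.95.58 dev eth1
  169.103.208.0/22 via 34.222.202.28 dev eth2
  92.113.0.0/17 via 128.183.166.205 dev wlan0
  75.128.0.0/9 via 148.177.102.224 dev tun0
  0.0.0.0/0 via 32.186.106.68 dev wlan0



Longest prefix match for 20.221.168.239:
  /26 205.191.144.192: no
  /23 67.98.116.0: no
  /22 169.103.208.0: no
  /17 92.113.0.0: no
  /9 75.128.0.0: no
  /0 0.0.0.0: MATCH
Selected: next-hop 32.186.106.68 via wlan0 (matched /0)


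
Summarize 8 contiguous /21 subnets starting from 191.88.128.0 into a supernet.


Original prefix: /21
Number of subnets: 8 = 2^3
New prefix = 21 - 3 = 18
Supernet: 191.88.128.0/18


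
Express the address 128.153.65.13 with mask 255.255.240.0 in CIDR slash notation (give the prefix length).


Binary: 11111111.11111111.11110000.00000000
Count leading 1s
Prefix: /20


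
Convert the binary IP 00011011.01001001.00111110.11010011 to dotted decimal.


00011011 = 27
01001001 = 73
00111110 = 62
11010011 = 211
IP: 27.73.62.211


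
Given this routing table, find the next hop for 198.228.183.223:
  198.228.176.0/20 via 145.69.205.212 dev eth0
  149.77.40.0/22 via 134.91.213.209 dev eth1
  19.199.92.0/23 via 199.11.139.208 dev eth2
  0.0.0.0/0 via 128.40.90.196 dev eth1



Longest prefix match for 198.228.183.223:
  /20 198.228.176.0: MATCH
  /22 149.77.40.0: no
  /23 19.199.92.0: no
  /0 0.0.0.0: MATCH
Selected: next-hop 145.69.205.212 via eth0 (matched /20)


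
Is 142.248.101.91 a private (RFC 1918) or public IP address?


RFC 1918 private ranges:
  10.0.0.0/8 (10.0.0.0 - 10.255.255.255)
  172.16.0.0/12 (172.16.0.0 - 172.31.255.255)
  192.168.0.0/16 (192.168.0.0 - 192.168.255.255)
Public (not in any RFC 1918 range)


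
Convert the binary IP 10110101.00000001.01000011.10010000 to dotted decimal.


10110101 = 181
00000001 = 1
01000011 = 67
10010000 = 144
IP: 181.1.67.144


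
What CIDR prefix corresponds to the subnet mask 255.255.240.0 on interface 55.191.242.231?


Binary: 11111111.11111111.11110000.00000000
Count leading 1s
Prefix: /20


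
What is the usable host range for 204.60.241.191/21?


Network: 204.60.240.0
Broadcast: 204.60.247.255
First usable = network + 1
Last usable = broadcast - 1
Range: 204.60.240.1 to 204.60.247.254


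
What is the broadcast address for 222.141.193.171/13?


Network: 222.136.0.0/13
Host bits = 19
Set all host bits to 1:
Broadcast: 222.143.255.255


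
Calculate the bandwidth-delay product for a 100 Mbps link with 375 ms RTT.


BDP = bandwidth * RTT
= 100 Mbps * 375 ms
= 100 * 1e6 * 375 / 1000 bits
= 37500000 bits
= 4687500 bytes
= 4577.6367 KB
BDP = 37500000 bits (4687500 bytes)


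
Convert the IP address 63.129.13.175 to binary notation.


63 = 00111111
129 = 10000001
13 = 00001101
175 = 10101111
Binary: 00111111.10000001.00001101.10101111


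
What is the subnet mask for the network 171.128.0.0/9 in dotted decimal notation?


/9 means 9 network bits, 23 host bits
Binary: 11111111100000000000000000000000
Mask: 255.128.0.0


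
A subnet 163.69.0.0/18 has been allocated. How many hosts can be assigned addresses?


Host bits = 32 - 18 = 14
Total addresses = 2^14 = 16384
Usable = total - 2 (network and broadcast)
Usable hosts: 16382


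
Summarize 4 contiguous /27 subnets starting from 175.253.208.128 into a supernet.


Original prefix: /27
Number of subnets: 4 = 2^2
New prefix = 27 - 2 = 25
Supernet: 175.253.208.128/25


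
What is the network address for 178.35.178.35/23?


IP:   10110010.00100011.10110010.00100011
Mask: 11111111.11111111.11111110.00000000
AND operation:
Net:  10110010.00100011.10110010.00000000
Network: 178.35.178.0/23


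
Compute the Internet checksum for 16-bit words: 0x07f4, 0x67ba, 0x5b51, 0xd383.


Sum all words (with carry folding):
+ 0x07f4 = 0x07f4
+ 0x67ba = 0x6fae
+ 0x5b51 = 0xcaff
+ 0xd383 = 0x9e83
One's complement: ~0x9e83
Checksum = 0x617c


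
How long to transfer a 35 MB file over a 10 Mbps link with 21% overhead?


Effective throughput = 10 * (1 - 21/100) = 7.9 Mbps
File size in Mb = 35 * 8 = 280 Mb
Time = 280 / 7.9
Time = 35.443 seconds


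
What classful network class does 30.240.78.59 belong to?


First octet: 30
Binary: 00011110
0xxxxxxx -> Class A (1-126)
Class A, default mask 255.0.0.0 (/8)


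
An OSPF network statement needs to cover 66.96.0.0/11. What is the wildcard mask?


Subnet mask: 255.224.0.0
Wildcard = 255.255.255.255 - subnet mask
255 - 255 = 0
255 - 224 = 31
255 - 0 = 255
255 - 0 = 255
Wildcard: 0.31.255.255


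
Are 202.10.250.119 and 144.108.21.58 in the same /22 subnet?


Mask: 255.255.252.0
202.10.250.119 AND mask = 202.10.248.0
144.108.21.58 AND mask = 144.108.20.0
No, different subnets (202.10.248.0 vs 144.108.20.0)


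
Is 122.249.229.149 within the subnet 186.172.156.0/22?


Subnet network: 186.172.156.0
Test IP AND mask: 122.249.228.0
No, 122.249.229.149 is not in 186.172.156.0/22


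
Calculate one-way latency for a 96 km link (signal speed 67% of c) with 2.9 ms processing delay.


Speed = 0.67 * 3e5 km/s = 201000 km/s
Propagation delay = 96 / 201000 = 0.0005 s = 0.4776 ms
Processing delay = 2.9 ms
Total one-way latency = 3.3776 ms


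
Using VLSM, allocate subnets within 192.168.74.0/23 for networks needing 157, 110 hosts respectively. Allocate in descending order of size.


157 hosts -> /24 (254 usable): 192.168.74.0/24
110 hosts -> /25 (126 usable): 192.168.75.0/25
Allocation: 192.168.74.0/24 (157 hosts, 254 usable); 192.168.75.0/25 (110 hosts, 126 usable)


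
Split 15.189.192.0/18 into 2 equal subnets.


New prefix = 18 + 1 = 19
Each subnet has 8192 addresses
  15.189.192.0/19
  15.189.224.0/19
Subnets: 15.189.192.0/19, 15.189.224.0/19


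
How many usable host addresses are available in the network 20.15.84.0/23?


Host bits = 32 - 23 = 9
Total addresses = 2^9 = 512
Usable = total - 2 (network and broadcast)
Usable hosts: 510


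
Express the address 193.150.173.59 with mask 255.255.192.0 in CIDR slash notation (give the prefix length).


Binary: 11111111.11111111.11000000.00000000
Count leading 1s
Prefix: /18


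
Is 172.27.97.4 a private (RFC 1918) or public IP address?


RFC 1918 private ranges:
  10.0.0.0/8 (10.0.0.0 - 10.255.255.255)
  172.16.0.0/12 (172.16.0.0 - 172.31.255.255)
  192.168.0.0/16 (192.168.0.0 - 192.168.255.255)
Private (in 172.16.0.0/12)


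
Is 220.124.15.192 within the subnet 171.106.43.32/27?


Subnet network: 171.106.43.32
Test IP AND mask: 220.124.15.192
No, 220.124.15.192 is not in 171.106.43.32/27


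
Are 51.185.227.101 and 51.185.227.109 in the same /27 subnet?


Mask: 255.255.255.224
51.185.227.101 AND mask = 51.185.227.96
51.185.227.109 AND mask = 51.185.227.96
Yes, same subnet (51.185.227.96)


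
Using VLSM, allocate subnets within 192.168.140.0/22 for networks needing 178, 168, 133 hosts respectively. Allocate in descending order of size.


178 hosts -> /24 (254 usable): 192.168.140.0/24
168 hosts -> /24 (254 usable): 192.168.141.0/24
133 hosts -> /24 (254 usable): 192.168.142.0/24
Allocation: 192.168.140.0/24 (178 hosts, 254 usable); 192.168.141.0/24 (168 hosts, 254 usable); 192.168.142.0/24 (133 hosts, 254 usable)


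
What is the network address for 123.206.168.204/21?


IP:   01111011.11001110.10101000.11001100
Mask: 11111111.11111111.11111000.00000000
AND operation:
Net:  01111011.11001110.10101000.00000000
Network: 123.206.168.0/21


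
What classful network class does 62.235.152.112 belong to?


First octet: 62
Binary: 00111110
0xxxxxxx -> Class A (1-126)
Class A, default mask 255.0.0.0 (/8)


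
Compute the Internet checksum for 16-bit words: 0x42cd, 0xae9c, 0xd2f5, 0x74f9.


Sum all words (with carry folding):
+ 0x42cd = 0x42cd
+ 0xae9c = 0xf169
+ 0xd2f5 = 0xc45f
+ 0x74f9 = 0x3959
One's complement: ~0x3959
Checksum = 0xc6a6


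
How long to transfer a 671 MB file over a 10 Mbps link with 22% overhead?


Effective throughput = 10 * (1 - 22/100) = 7.8 Mbps
File size in Mb = 671 * 8 = 5368 Mb
Time = 5368 / 7.8
Time = 688.2051 seconds


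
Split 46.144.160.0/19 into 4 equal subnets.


New prefix = 19 + 2 = 21
Each subnet has 2048 addresses
  46.144.160.0/21
  46.144.168.0/21
  46.144.176.0/21
  46.144.184.0/21
Subnets: 46.144.160.0/21, 46.144.168.0/21, 46.144.176.0/21, 46.144.184.0/21


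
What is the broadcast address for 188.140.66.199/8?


Network: 188.0.0.0/8
Host bits = 24
Set all host bits to 1:
Broadcast: 188.255.255.255


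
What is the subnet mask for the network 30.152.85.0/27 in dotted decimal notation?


/27 means 27 network bits, 5 host bits
Binary: 11111111111111111111111111100000
Mask: 255.255.255.224


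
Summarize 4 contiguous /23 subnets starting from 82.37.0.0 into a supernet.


Original prefix: /23
Number of subnets: 4 = 2^2
New prefix = 23 - 2 = 21
Supernet: 82.37.0.0/21


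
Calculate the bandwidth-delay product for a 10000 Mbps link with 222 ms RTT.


BDP = bandwidth * RTT
= 10000 Mbps * 222 ms
= 10000 * 1e6 * 222 / 1000 bits
= 2220000000 bits
= 277500000 bytes
= 270996.0938 KB
BDP = 2220000000 bits (277500000 bytes)


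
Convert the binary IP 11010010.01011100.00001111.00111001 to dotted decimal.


11010010 = 210
01011100 = 92
00001111 = 15
00111001 = 57
IP: 210.92.15.57


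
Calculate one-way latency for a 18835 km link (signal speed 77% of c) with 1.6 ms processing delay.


Speed = 0.77 * 3e5 km/s = 231000 km/s
Propagation delay = 18835 / 231000 = 0.0815 s = 81.5368 ms
Processing delay = 1.6 ms
Total one-way latency = 83.1368 ms


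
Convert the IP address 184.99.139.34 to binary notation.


184 = 10111000
99 = 01100011
139 = 10001011
34 = 00100010
Binary: 10111000.01100011.10001011.00100010


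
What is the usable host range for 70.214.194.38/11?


Network: 70.192.0.0
Broadcast: 70.223.255.255
First usable = network + 1
Last usable = broadcast - 1
Range: 70.192.0.1 to 70.223.255.254


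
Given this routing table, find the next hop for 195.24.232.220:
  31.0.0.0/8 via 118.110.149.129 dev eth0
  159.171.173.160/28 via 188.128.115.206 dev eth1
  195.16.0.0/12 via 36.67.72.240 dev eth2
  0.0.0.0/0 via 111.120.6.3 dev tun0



Longest prefix match for 195.24.232.220:
  /8 31.0.0.0: no
  /28 159.171.173.160: no
  /12 195.16.0.0: MATCH
  /0 0.0.0.0: MATCH
Selected: next-hop 36.67.72.240 via eth2 (matched /12)


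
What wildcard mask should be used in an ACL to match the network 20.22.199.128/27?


Subnet mask: 255.255.255.224
Wildcard = 255.255.255.255 - subnet mask
255 - 255 = 0
255 - 255 = 0
255 - 255 = 0
255 - 224 = 31
Wildcard: 0.0.0.31


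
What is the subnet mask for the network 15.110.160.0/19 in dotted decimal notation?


/19 means 19 network bits, 13 host bits
Binary: 11111111111111111110000000000000
Mask: 255.255.224.0


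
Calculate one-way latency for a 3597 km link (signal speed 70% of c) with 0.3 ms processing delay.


Speed = 0.7 * 3e5 km/s = 210000 km/s
Propagation delay = 3597 / 210000 = 0.0171 s = 17.1286 ms
Processing delay = 0.3 ms
Total one-way latency = 17.4286 ms


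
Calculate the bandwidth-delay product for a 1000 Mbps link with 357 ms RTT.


BDP = bandwidth * RTT
= 1000 Mbps * 357 ms
= 1000 * 1e6 * 357 / 1000 bits
= 357000000 bits
= 44625000 bytes
= 43579.1016 KB
BDP = 357000000 bits (44625000 bytes)


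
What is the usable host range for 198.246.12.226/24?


Network: 198.246.12.0
Broadcast: 198.246.12.255
First usable = network + 1
Last usable = broadcast - 1
Range: 198.246.12.1 to 198.246.12.254


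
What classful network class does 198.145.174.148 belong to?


First octet: 198
Binary: 11000110
110xxxxx -> Class C (192-223)
Class C, default mask 255.255.255.0 (/24)


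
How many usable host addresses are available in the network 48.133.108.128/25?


Host bits = 32 - 25 = 7
Total addresses = 2^7 = 128
Usable = total - 2 (network and broadcast)
Usable hosts: 126


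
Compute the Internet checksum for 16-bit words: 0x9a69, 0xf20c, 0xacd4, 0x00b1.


Sum all words (with carry folding):
+ 0x9a69 = 0x9a69
+ 0xf20c = 0x8c76
+ 0xacd4 = 0x394b
+ 0x00b1 = 0x39fc
One's complement: ~0x39fc
Checksum = 0xc603


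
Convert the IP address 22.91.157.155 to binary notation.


22 = 00010110
91 = 01011011
157 = 10011101
155 = 10011011
Binary: 00010110.01011011.10011101.10011011


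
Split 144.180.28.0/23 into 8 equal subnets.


New prefix = 23 + 3 = 26
Each subnet has 64 addresses
  144.180.28.0/26
  144.180.28.64/26
  144.180.28.128/26
  144.180.28.192/26
  144.180.29.0/26
  144.180.29.64/26
  144.180.29.128/26
  144.180.29.192/26
Subnets: 144.180.28.0/26, 144.180.28.64/26, 144.180.28.128/26, 144.180.28.192/26, 144.180.29.0/26, 144.180.29.64/26, 144.180.29.128/26, 144.180.29.192/26


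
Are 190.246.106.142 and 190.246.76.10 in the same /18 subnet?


Mask: 255.255.192.0
190.246.106.142 AND mask = 190.246.64.0
190.246.76.10 AND mask = 190.246.64.0
Yes, same subnet (190.246.64.0)


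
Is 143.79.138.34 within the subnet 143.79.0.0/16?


Subnet network: 143.79.0.0
Test IP AND mask: 143.79.0.0
Yes, 143.79.138.34 is in 143.79.0.0/16


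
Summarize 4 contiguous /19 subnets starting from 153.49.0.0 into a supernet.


Original prefix: /19
Number of subnets: 4 = 2^2
New prefix = 19 - 2 = 17
Supernet: 153.49.0.0/17


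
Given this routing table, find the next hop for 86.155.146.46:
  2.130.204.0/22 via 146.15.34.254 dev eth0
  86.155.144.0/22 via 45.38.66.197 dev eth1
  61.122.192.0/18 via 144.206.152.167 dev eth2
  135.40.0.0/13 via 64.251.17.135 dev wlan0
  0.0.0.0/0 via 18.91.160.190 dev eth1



Longest prefix match for 86.155.146.46:
  /22 2.130.204.0: no
  /22 86.155.144.0: MATCH
  /18 61.122.192.0: no
  /13 135.40.0.0: no
  /0 0.0.0.0: MATCH
Selected: next-hop 45.38.66.197 via eth1 (matched /22)


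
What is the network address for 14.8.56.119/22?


IP:   00001110.00001000.00111000.01110111
Mask: 11111111.11111111.11111100.00000000
AND operation:
Net:  00001110.00001000.00111000.00000000
Network: 14.8.56.0/22


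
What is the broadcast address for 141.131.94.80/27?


Network: 141.131.94.64/27
Host bits = 5
Set all host bits to 1:
Broadcast: 141.131.94.95


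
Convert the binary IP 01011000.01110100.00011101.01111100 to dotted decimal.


01011000 = 88
01110100 = 116
00011101 = 29
01111100 = 124
IP: 88.116.29.124


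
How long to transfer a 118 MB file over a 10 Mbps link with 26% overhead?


Effective throughput = 10 * (1 - 26/100) = 7.4 Mbps
File size in Mb = 118 * 8 = 944 Mb
Time = 944 / 7.4
Time = 127.5676 seconds


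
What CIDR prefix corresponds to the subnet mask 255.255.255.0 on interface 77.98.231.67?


Binary: 11111111.11111111.11111111.00000000
Count leading 1s
Prefix: /24


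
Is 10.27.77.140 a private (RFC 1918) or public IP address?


RFC 1918 private ranges:
  10.0.0.0/8 (10.0.0.0 - 10.255.255.255)
  172.16.0.0/12 (172.16.0.0 - 172.31.255.255)
  192.168.0.0/16 (192.168.0.0 - 192.168.255.255)
Private (in 10.0.0.0/8)


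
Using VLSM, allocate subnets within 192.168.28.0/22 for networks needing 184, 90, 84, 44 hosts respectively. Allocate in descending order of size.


184 hosts -> /24 (254 usable): 192.168.28.0/24
90 hosts -> /25 (126 usable): 192.168.29.0/25
84 hosts -> /25 (126 usable): 192.168.29.128/25
44 hosts -> /26 (62 usable): 192.168.30.0/26
Allocation: 192.168.28.0/24 (184 hosts, 254 usable); 192.168.29.0/25 (90 hosts, 126 usable); 192.168.29.128/25 (84 hosts, 126 usable); 192.168.30.0/26 (44 hosts, 62 usable)


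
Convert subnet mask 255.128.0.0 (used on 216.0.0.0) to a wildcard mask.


Subnet mask: 255.128.0.0
Wildcard = 255.255.255.255 - subnet mask
255 - 255 = 0
255 - 128 = 127
255 - 0 = 255
255 - 0 = 255
Wildcard: 0.127.255.255


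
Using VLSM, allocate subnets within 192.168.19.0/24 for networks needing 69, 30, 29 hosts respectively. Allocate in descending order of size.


69 hosts -> /25 (126 usable): 192.168.19.0/25
30 hosts -> /27 (30 usable): 192.168.19.128/27
29 hosts -> /27 (30 usable): 192.168.19.160/27
Allocation: 192.168.19.0/25 (69 hosts, 126 usable); 192.168.19.128/27 (30 hosts, 30 usable); 192.168.19.160/27 (29 hosts, 30 usable)


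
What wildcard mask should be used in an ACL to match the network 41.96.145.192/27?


Subnet mask: 255.255.255.224
Wildcard = 255.255.255.255 - subnet mask
255 - 255 = 0
255 - 255 = 0
255 - 255 = 0
255 - 224 = 31
Wildcard: 0.0.0.31


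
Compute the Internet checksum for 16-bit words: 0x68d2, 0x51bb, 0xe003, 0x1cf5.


Sum all words (with carry folding):
+ 0x68d2 = 0x68d2
+ 0x51bb = 0xba8d
+ 0xe003 = 0x9a91
+ 0x1cf5 = 0xb786
One's complement: ~0xb786
Checksum = 0x4879


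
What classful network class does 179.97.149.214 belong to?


First octet: 179
Binary: 10110011
10xxxxxx -> Class B (128-191)
Class B, default mask 255.255.0.0 (/16)


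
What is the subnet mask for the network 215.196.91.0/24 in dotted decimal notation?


/24 means 24 network bits, 8 host bits
Binary: 11111111111111111111111100000000
Mask: 255.255.255.0


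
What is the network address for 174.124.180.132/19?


IP:   10101110.01111100.10110100.10000100
Mask: 11111111.11111111.11100000.00000000
AND operation:
Net:  10101110.01111100.10100000.00000000
Network: 174.124.160.0/19


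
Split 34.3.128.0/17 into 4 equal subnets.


New prefix = 17 + 2 = 19
Each subnet has 8192 addresses
  34.3.128.0/19
  34.3.160.0/19
  34.3.192.0/19
  34.3.224.0/19
Subnets: 34.3.128.0/19, 34.3.160.0/19, 34.3.192.0/19, 34.3.224.0/19


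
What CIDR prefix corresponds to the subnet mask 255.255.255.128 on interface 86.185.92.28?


Binary: 11111111.11111111.11111111.10000000
Count leading 1s
Prefix: /25


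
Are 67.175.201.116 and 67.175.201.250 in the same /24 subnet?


Mask: 255.255.255.0
67.175.201.116 AND mask = 67.175.201.0
67.175.201.250 AND mask = 67.175.201.0
Yes, same subnet (67.175.201.0)


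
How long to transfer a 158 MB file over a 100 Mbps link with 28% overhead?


Effective throughput = 100 * (1 - 28/100) = 72 Mbps
File size in Mb = 158 * 8 = 1264 Mb
Time = 1264 / 72
Time = 17.5556 seconds


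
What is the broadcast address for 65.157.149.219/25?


Network: 65.157.149.128/25
Host bits = 7
Set all host bits to 1:
Broadcast: 65.157.149.255


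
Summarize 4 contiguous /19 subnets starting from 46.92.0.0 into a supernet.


Original prefix: /19
Number of subnets: 4 = 2^2
New prefix = 19 - 2 = 17
Supernet: 46.92.0.0/17


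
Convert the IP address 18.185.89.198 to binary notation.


18 = 00010010
185 = 10111001
89 = 01011001
198 = 11000110
Binary: 00010010.10111001.01011001.11000110


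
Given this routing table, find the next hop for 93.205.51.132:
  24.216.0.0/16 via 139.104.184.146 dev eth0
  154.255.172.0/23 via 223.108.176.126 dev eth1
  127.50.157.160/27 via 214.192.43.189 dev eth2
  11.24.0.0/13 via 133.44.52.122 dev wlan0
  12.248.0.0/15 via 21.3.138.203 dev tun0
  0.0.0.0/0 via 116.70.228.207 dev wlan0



Longest prefix match for 93.205.51.132:
  /16 24.216.0.0: no
  /23 154.255.172.0: no
  /27 127.50.157.160: no
  /13 11.24.0.0: no
  /15 12.248.0.0: no
  /0 0.0.0.0: MATCH
Selected: next-hop 116.70.228.207 via wlan0 (matched /0)


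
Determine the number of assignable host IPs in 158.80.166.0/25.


Host bits = 32 - 25 = 7
Total addresses = 2^7 = 128
Usable = total - 2 (network and broadcast)
Usable hosts: 126


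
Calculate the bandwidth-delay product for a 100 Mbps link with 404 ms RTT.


BDP = bandwidth * RTT
= 100 Mbps * 404 ms
= 100 * 1e6 * 404 / 1000 bits
= 40400000 bits
= 5050000 bytes
= 4931.6406 KB
BDP = 40400000 bits (5050000 bytes)


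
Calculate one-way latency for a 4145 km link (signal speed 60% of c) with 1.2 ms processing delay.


Speed = 0.6 * 3e5 km/s = 180000 km/s
Propagation delay = 4145 / 180000 = 0.023 s = 23.0278 ms
Processing delay = 1.2 ms
Total one-way latency = 24.2278 ms


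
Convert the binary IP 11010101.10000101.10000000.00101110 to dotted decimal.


11010101 = 213
10000101 = 133
10000000 = 128
00101110 = 46
IP: 213.133.128.46


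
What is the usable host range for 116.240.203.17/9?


Network: 116.128.0.0
Broadcast: 116.255.255.255
First usable = network + 1
Last usable = broadcast - 1
Range: 116.128.0.1 to 116.255.255.254


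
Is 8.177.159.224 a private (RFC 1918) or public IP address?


RFC 1918 private ranges:
  10.0.0.0/8 (10.0.0.0 - 10.255.255.255)
  172.16.0.0/12 (172.16.0.0 - 172.31.255.255)
  192.168.0.0/16 (192.168.0.0 - 192.168.255.255)
Public (not in any RFC 1918 range)


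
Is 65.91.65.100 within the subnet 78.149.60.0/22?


Subnet network: 78.149.60.0
Test IP AND mask: 65.91.64.0
No, 65.91.65.100 is not in 78.149.60.0/22


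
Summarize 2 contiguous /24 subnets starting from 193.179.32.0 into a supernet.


Original prefix: /24
Number of subnets: 2 = 2^1
New prefix = 24 - 1 = 23
Supernet: 193.179.32.0/23


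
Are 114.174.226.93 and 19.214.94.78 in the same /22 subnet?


Mask: 255.255.252.0
114.174.226.93 AND mask = 114.174.224.0
19.214.94.78 AND mask = 19.214.92.0
No, different subnets (114.174.224.0 vs 19.214.92.0)


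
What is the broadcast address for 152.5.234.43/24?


Network: 152.5.234.0/24
Host bits = 8
Set all host bits to 1:
Broadcast: 152.5.234.255


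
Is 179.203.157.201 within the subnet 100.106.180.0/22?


Subnet network: 100.106.180.0
Test IP AND mask: 179.203.156.0
No, 179.203.157.201 is not in 100.106.180.0/22


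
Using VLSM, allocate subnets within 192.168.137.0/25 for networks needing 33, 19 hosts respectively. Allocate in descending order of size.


33 hosts -> /26 (62 usable): 192.168.137.0/26
19 hosts -> /27 (30 usable): 192.168.137.64/27
Allocation: 192.168.137.0/26 (33 hosts, 62 usable); 192.168.137.64/27 (19 hosts, 30 usable)


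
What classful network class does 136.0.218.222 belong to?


First octet: 136
Binary: 10001000
10xxxxxx -> Class B (128-191)
Class B, default mask 255.255.0.0 (/16)


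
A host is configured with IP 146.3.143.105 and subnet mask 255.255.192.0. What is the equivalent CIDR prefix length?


Binary: 11111111.11111111.11000000.00000000
Count leading 1s
Prefix: /18


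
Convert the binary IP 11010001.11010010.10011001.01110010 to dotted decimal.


11010001 = 209
11010010 = 210
10011001 = 153
01110010 = 114
IP: 209.210.153.114


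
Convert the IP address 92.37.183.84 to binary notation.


92 = 01011100
37 = 00100101
183 = 10110111
84 = 01010100
Binary: 01011100.00100101.10110111.01010100


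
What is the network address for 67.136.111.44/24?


IP:   01000011.10001000.01101111.00101100
Mask: 11111111.11111111.11111111.00000000
AND operation:
Net:  01000011.10001000.01101111.00000000
Network: 67.136.111.0/24


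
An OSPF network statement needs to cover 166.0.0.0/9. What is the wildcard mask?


Subnet mask: 255.128.0.0
Wildcard = 255.255.255.255 - subnet mask
255 - 255 = 0
255 - 128 = 127
255 - 0 = 255
255 - 0 = 255
Wildcard: 0.127.255.255


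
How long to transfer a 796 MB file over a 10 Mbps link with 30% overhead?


Effective throughput = 10 * (1 - 30/100) = 7 Mbps
File size in Mb = 796 * 8 = 6368 Mb
Time = 6368 / 7
Time = 909.7143 seconds


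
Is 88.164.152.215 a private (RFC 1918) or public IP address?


RFC 1918 private ranges:
  10.0.0.0/8 (10.0.0.0 - 10.255.255.255)
  172.16.0.0/12 (172.16.0.0 - 172.31.255.255)
  192.168.0.0/16 (192.168.0.0 - 192.168.255.255)
Public (not in any RFC 1918 range)


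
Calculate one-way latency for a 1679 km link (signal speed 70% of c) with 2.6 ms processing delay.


Speed = 0.7 * 3e5 km/s = 210000 km/s
Propagation delay = 1679 / 210000 = 0.008 s = 7.9952 ms
Processing delay = 2.6 ms
Total one-way latency = 10.5952 ms


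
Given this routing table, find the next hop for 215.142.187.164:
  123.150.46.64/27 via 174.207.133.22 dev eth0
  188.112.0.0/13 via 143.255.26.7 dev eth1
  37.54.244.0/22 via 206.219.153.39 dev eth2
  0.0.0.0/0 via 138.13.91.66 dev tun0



Longest prefix match for 215.142.187.164:
  /27 123.150.46.64: no
  /13 188.112.0.0: no
  /22 37.54.244.0: no
  /0 0.0.0.0: MATCH
Selected: next-hop 138.13.91.66 via tun0 (matched /0)


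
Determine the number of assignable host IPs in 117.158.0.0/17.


Host bits = 32 - 17 = 15
Total addresses = 2^15 = 32768
Usable = total - 2 (network and broadcast)
Usable hosts: 32766


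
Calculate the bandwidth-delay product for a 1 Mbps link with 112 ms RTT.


BDP = bandwidth * RTT
= 1 Mbps * 112 ms
= 1 * 1e6 * 112 / 1000 bits
= 112000 bits
= 14000 bytes
= 13.6719 KB
BDP = 112000 bits (14000 bytes)


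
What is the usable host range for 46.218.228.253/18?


Network: 46.218.192.0
Broadcast: 46.218.255.255
First usable = network + 1
Last usable = broadcast - 1
Range: 46.218.192.1 to 46.218.255.254


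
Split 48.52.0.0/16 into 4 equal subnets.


New prefix = 16 + 2 = 18
Each subnet has 16384 addresses
  48.52.0.0/18
  48.52.64.0/18
  48.52.128.0/18
  48.52.192.0/18
Subnets: 48.52.0.0/18, 48.52.64.0/18, 48.52.128.0/18, 48.52.192.0/18


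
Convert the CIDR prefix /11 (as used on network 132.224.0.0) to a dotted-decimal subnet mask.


/11 means 11 network bits, 21 host bits
Binary: 11111111111000000000000000000000
Mask: 255.224.0.0


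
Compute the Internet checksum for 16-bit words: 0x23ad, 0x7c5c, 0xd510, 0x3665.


Sum all words (with carry folding):
+ 0x23ad = 0x23ad
+ 0x7c5c = 0xa009
+ 0xd510 = 0x751a
+ 0x3665 = 0xab7f
One's complement: ~0xab7f
Checksum = 0x5480


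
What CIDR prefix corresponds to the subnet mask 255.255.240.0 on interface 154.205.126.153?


Binary: 11111111.11111111.11110000.00000000
Count leading 1s
Prefix: /20


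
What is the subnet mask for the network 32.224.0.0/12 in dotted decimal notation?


/12 means 12 network bits, 20 host bits
Binary: 11111111111100000000000000000000
Mask: 255.240.0.0


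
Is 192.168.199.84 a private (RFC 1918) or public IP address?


RFC 1918 private ranges:
  10.0.0.0/8 (10.0.0.0 - 10.255.255.255)
  172.16.0.0/12 (172.16.0.0 - 172.31.255.255)
  192.168.0.0/16 (192.168.0.0 - 192.168.255.255)
Private (in 192.168.0.0/16)


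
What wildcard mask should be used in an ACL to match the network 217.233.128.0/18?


Subnet mask: 255.255.192.0
Wildcard = 255.255.255.255 - subnet mask
255 - 255 = 0
255 - 255 = 0
255 - 192 = 63
255 - 0 = 255
Wildcard: 0.0.63.255


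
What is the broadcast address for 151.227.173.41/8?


Network: 151.0.0.0/8
Host bits = 24
Set all host bits to 1:
Broadcast: 151.255.255.255


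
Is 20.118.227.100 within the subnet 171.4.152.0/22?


Subnet network: 171.4.152.0
Test IP AND mask: 20.118.224.0
No, 20.118.227.100 is not in 171.4.152.0/22


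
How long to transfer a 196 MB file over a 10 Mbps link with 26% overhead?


Effective throughput = 10 * (1 - 26/100) = 7.4 Mbps
File size in Mb = 196 * 8 = 1568 Mb
Time = 1568 / 7.4
Time = 211.8919 seconds


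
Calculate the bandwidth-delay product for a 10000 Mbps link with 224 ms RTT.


BDP = bandwidth * RTT
= 10000 Mbps * 224 ms
= 10000 * 1e6 * 224 / 1000 bits
= 2240000000 bits
= 280000000 bytes
= 273437.5 KB
BDP = 2240000000 bits (280000000 bytes)


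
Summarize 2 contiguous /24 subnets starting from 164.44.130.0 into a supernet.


Original prefix: /24
Number of subnets: 2 = 2^1
New prefix = 24 - 1 = 23
Supernet: 164.44.130.0/23


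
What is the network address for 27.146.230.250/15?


IP:   00011011.10010010.11100110.11111010
Mask: 11111111.11111110.00000000.00000000
AND operation:
Net:  00011011.10010010.00000000.00000000
Network: 27.146.0.0/15


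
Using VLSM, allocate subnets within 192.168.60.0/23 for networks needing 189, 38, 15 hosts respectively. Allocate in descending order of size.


189 hosts -> /24 (254 usable): 192.168.60.0/24
38 hosts -> /26 (62 usable): 192.168.61.0/26
15 hosts -> /27 (30 usable): 192.168.61.64/27
Allocation: 192.168.60.0/24 (189 hosts, 254 usable); 192.168.61.0/26 (38 hosts, 62 usable); 192.168.61.64/27 (15 hosts, 30 usable)


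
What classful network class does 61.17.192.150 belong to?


First octet: 61
Binary: 00111101
0xxxxxxx -> Class A (1-126)
Class A, default mask 255.0.0.0 (/8)


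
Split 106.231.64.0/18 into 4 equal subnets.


New prefix = 18 + 2 = 20
Each subnet has 4096 addresses
  106.231.64.0/20
  106.231.80.0/20
  106.231.96.0/20
  106.231.112.0/20
Subnets: 106.231.64.0/20, 106.231.80.0/20, 106.231.96.0/20, 106.231.112.0/20


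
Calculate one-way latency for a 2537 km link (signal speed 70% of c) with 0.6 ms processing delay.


Speed = 0.7 * 3e5 km/s = 210000 km/s
Propagation delay = 2537 / 210000 = 0.0121 s = 12.081 ms
Processing delay = 0.6 ms
Total one-way latency = 12.681 ms


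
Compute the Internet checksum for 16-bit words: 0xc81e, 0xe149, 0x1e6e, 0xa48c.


Sum all words (with carry folding):
+ 0xc81e = 0xc81e
+ 0xe149 = 0xa968
+ 0x1e6e = 0xc7d6
+ 0xa48c = 0x6c63
One's complement: ~0x6c63
Checksum = 0x939c


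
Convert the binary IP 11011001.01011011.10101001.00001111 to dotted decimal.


11011001 = 217
01011011 = 91
10101001 = 169
00001111 = 15
IP: 217.91.169.15


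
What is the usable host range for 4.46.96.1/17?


Network: 4.46.0.0
Broadcast: 4.46.127.255
First usable = network + 1
Last usable = broadcast - 1
Range: 4.46.0.1 to 4.46.127.254


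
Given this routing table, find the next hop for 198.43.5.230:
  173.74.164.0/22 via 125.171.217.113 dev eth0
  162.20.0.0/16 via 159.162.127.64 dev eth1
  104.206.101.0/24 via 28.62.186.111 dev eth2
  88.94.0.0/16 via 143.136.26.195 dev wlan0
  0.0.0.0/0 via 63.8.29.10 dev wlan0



Longest prefix match for 198.43.5.230:
  /22 173.74.164.0: no
  /16 162.20.0.0: no
  /24 104.206.101.0: no
  /16 88.94.0.0: no
  /0 0.0.0.0: MATCH
Selected: next-hop 63.8.29.10 via wlan0 (matched /0)


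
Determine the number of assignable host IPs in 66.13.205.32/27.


Host bits = 32 - 27 = 5
Total addresses = 2^5 = 32
Usable = total - 2 (network and broadcast)
Usable hosts: 30


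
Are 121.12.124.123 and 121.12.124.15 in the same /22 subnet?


Mask: 255.255.252.0
121.12.124.123 AND mask = 121.12.124.0
121.12.124.15 AND mask = 121.12.124.0
Yes, same subnet (121.12.124.0)


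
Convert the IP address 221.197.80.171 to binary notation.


221 = 11011101
197 = 11000101
80 = 01010000
171 = 10101011
Binary: 11011101.11000101.01010000.10101011


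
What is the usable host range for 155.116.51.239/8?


Network: 155.0.0.0
Broadcast: 155.255.255.255
First usable = network + 1
Last usable = broadcast - 1
Range: 155.0.0.1 to 155.255.255.254
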